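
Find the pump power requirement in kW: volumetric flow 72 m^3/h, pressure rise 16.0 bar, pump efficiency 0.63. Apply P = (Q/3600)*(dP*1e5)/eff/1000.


Q = 72 / 3600 = 0.02 m^3/s
P = 0.02 * (16.0 * 1e5) / 0.63 / 1000 = 50.79

50.79 kW


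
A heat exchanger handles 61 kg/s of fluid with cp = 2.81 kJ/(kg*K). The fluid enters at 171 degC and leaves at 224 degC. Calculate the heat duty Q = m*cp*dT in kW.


Q = m_dot * cp * delta_T
delta_T = 224 - 171 = 53 K
Q = 61 * 2.81 * 53
= 171.41 * 53
= 9084.73 kW

9084.73 kW


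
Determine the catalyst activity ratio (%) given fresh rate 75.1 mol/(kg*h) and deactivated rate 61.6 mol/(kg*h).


Activity (%) = (rate_used / rate_fresh) * 100
rate_used = 61.6, rate_fresh = 75.1
= (61.6 / 75.1) * 100
= 0.8202 * 100 = 82.02

82.02 %


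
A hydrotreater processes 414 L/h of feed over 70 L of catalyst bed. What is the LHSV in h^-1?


LHSV = volumetric feed rate / catalyst volume
= 414 L/h / 70 L
= 5.914 h^-1

5.914 h^-1


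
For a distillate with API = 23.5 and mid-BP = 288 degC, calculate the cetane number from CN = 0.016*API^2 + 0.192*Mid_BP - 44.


CN = 0.016 * 23.5^2 + 0.192 * 288 - 44
CN = 8.836 + 55.296 - 44 = 20.132

20.132


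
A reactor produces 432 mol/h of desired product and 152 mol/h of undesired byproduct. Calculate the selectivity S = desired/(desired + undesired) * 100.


Selectivity = desired / (desired + undesired) * 100
Total products = 432 + 152 = 584 mol/h
S = 432 / 584 * 100
= 0.7397 * 100
= 73.97 %

73.97 %


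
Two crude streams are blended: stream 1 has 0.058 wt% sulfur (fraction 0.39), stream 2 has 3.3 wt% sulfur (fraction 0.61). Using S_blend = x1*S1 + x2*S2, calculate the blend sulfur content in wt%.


Linear sulfur blending: S_blend = x1*S1 + x2*S2
Contribution 1: 0.39 * 0.058 = 0.02262 wt%
Contribution 2: 0.61 * 3.3 = 2.013 wt%
S_blend = 0.02262 + 2.013 = 2.03562

2.03562 wt%


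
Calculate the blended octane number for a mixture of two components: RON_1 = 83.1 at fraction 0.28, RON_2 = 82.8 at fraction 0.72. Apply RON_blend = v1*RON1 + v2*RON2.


Linear blending: RON_blend = sum(vi * RONi)
Contribution 1: 0.28 * 83.1 = 23.268
Contribution 2: 0.72 * 82.8 = 59.616
RON_blend = 23.268 + 59.616 = 82.884

82.884


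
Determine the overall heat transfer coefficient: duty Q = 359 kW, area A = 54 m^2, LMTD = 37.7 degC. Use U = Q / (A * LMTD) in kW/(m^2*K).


From Q = U*A*LMTD, U = Q / (A * LMTD)
U = 359 / (54 * 37.7) = 359 / 2035.8 = 0.1763

0.1763 kW/(m^2*K)


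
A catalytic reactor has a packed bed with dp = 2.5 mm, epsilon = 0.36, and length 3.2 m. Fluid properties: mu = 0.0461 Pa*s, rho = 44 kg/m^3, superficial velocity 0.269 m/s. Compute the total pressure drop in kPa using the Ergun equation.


dp = 2.5 mm = 0.0025 m
Viscous term = 150*0.0461*0.269*(1-0.36)^2 / (0.0025^2*0.36^3) = 2612860
Inertial term = 1.75*44*0.269^2*(1-0.36) / (0.0025*0.36^3) = 30572.3
dP/L = 2612860 + 30572.3 = 2643430 Pa/m
dP = 2643430 * 3.2 / 1000 = 8459 kPa

8459 kPa


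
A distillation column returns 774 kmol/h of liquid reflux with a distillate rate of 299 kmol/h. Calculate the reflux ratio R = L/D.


Reflux ratio definition: R = L / D (liquid returned / distillate withdrawn)
L = 774 kmol/h, D = 299 kmol/h
R = 774 / 299 = 2.589

2.589


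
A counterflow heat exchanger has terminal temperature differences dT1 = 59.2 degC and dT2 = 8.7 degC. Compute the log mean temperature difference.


LMTD = (dT1 - dT2) / ln(dT1/dT2)
= (59.2 - 8.7) / ln(59.2 / 8.7) = 50.5 / 1.9176 = 26.34

26.34 degC


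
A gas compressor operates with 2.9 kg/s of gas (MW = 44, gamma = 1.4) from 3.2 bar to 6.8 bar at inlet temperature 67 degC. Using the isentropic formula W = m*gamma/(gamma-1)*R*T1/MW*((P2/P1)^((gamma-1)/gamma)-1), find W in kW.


Isentropic work: W = m*(gamma/(gamma-1))*(R*T1/MW)*((P2/P1)^((gamma-1)/gamma) - 1)
T1 = 67 + 273.15 = 340.15 K
Pressure ratio = 6.8 / 3.2 = 2.125
Exponent = (1.4 - 1)/1.4 = 0.285714
(P2/P1)^exp - 1 = 2.125^0.285714 - 1 = 0.240312
W = 2.9 * 1.4 / 0.4 * 8.314 * 340.15 / 44 * 0.240312 = 156.8

156.8 kW


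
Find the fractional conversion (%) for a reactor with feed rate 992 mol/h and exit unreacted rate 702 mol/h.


X = (F_in - F_out) / F_in * 100
Moles reacted = 992 - 702 = 290
X = 290 / 992 * 100
= 0.2923 * 100
= 29.23 %

29.23 %


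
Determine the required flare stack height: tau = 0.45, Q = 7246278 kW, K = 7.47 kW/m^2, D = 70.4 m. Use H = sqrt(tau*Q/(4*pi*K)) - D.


tau*Q/(4*pi*K) = 0.45 * 7246278 / (4 * pi * 7.47) = 34737.4
sqrt(34737.4) = 186.38
H = 186.38 - 70.4 = 116.0

116.0 m


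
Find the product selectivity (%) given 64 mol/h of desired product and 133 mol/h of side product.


Selectivity = desired / (desired + undesired) * 100
Total products = 64 + 133 = 197 mol/h
S = 64 / 197 * 100
= 0.3249 * 100
= 32.49 %

32.49 %


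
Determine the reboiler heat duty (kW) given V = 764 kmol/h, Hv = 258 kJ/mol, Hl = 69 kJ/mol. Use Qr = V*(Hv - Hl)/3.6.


Qr = 764 * (258 - 69) / 3.6 = 764 * 189 / 3.6 = 40110

40110 kW


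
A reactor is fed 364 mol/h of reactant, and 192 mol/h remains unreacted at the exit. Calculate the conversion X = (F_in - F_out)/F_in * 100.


X = (F_in - F_out) / F_in * 100
Moles reacted = 364 - 192 = 172
X = 172 / 364 * 100
= 0.4725 * 100
= 47.25 %

47.25 %


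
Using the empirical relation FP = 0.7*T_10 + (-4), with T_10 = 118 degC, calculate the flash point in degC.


FP = 0.7 * 118 + (-4) = 78.6

78.6 degC


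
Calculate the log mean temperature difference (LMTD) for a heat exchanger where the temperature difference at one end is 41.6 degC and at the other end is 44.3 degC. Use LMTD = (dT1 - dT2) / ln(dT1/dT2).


LMTD = (dT1 - dT2) / ln(dT1/dT2)
= (41.6 - 44.3) / ln(41.6 / 44.3) = -2.7 / -0.0628845 = 42.94

42.94 degC


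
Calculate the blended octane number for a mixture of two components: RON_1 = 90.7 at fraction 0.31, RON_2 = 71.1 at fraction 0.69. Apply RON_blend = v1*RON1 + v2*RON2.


Linear blending: RON_blend = sum(vi * RONi)
Contribution 1: 0.31 * 90.7 = 28.117
Contribution 2: 0.69 * 71.1 = 49.059
RON_blend = 28.117 + 49.059 = 77.176

77.176


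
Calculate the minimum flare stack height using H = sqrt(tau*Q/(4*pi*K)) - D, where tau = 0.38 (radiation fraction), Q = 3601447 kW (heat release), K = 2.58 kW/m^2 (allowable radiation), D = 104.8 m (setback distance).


tau*Q/(4*pi*K) = 0.38 * 3601447 / (4 * pi * 2.58) = 42211.5
sqrt(42211.5) = 205.454
H = 205.454 - 104.8 = 100.7

100.7 m


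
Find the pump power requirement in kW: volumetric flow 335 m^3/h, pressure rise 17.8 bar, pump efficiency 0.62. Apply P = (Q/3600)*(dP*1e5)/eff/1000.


Q = 335 / 3600 = 0.0930556 m^3/s
P = 0.0930556 * (17.8 * 1e5) / 0.62 / 1000 = 267.2

267.2 kW


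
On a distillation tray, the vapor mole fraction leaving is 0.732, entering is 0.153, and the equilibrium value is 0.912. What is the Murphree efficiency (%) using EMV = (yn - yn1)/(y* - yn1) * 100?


Murphree vapor efficiency: EMV = (y_n - y_(n-1)) / (y*_n - y_(n-1)) * 100
EMV = (0.732 - 0.153) / (0.912 - 0.153) * 100 = 0.579 / 0.759 * 100 = 76.28

76.28 %


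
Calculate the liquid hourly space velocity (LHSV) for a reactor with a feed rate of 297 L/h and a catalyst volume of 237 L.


LHSV = volumetric feed rate / catalyst volume
= 297 L/h / 237 L
= 1.253 h^-1

1.253 h^-1


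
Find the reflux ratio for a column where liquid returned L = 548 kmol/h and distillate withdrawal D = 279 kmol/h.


Reflux ratio definition: R = L / D (liquid returned / distillate withdrawn)
L = 548 kmol/h, D = 279 kmol/h
R = 548 / 279 = 1.964

1.964


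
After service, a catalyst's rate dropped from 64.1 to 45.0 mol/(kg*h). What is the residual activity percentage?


Activity (%) = (rate_used / rate_fresh) * 100
rate_used = 45.0, rate_fresh = 64.1
= (45.0 / 64.1) * 100
= 0.7020 * 100 = 70.20

70.20 %


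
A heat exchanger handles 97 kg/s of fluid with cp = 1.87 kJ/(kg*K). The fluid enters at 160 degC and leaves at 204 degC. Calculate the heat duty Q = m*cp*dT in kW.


Q = m_dot * cp * delta_T
delta_T = 204 - 160 = 44 K
Q = 97 * 1.87 * 44
= 181.39 * 44
= 7981.16 kW

7981.16 kW


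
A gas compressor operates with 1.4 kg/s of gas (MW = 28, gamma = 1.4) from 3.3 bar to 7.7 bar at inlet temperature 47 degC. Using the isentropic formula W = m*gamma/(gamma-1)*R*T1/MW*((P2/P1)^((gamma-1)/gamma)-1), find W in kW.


Isentropic work: W = m*(gamma/(gamma-1))*(R*T1/MW)*((P2/P1)^((gamma-1)/gamma) - 1)
T1 = 47 + 273.15 = 320.15 K
Pressure ratio = 7.7 / 3.3 = 2.33333
Exponent = (1.4 - 1)/1.4 = 0.285714
(P2/P1)^exp - 1 = 2.33333^0.285714 - 1 = 0.273902
W = 1.4 * 1.4 / 0.4 * 8.314 * 320.15 / 28 * 0.273902 = 127.6

127.6 kW


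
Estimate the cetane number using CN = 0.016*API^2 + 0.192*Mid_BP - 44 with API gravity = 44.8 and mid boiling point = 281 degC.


CN = 0.016 * 44.8^2 + 0.192 * 281 - 44
CN = 32.11264 + 53.952 - 44 = 42.06464

42.06464


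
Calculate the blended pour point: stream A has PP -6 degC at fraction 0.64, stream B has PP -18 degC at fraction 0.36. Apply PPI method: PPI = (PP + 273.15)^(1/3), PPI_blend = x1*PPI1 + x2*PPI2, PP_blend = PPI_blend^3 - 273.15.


PPI_1 = (-6 + 273.15)^(1/3) = 6.440482
PPI_2 = (-18 + 273.15)^(1/3) = 6.342569
PPI_blend = 0.64 * 6.440482 + 0.36 * 6.342569 = 6.405233
PP_blend = 6.405233^3 - 273.15 = 262.7876 - 273.15 = -10.36

-10.36 degC


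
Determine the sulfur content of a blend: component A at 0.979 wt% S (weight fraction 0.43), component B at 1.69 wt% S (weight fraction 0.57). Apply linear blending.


Linear sulfur blending: S_blend = x1*S1 + x2*S2
Contribution 1: 0.43 * 0.979 = 0.42097 wt%
Contribution 2: 0.57 * 1.69 = 0.9633 wt%
S_blend = 0.42097 + 0.9633 = 1.38427

1.38427 wt%


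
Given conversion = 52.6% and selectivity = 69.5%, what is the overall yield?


Overall yield = conversion (%) * selectivity (%) / 100
Conversion = 52.6%, Selectivity = 69.5%
Y = 52.6 * 69.5 / 100
= 36.557 %

36.557 %


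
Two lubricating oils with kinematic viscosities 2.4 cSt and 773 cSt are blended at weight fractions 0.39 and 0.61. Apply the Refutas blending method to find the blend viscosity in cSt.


Refutas method: VBN_i = 14.534*ln(ln(visc_i + 0.8)) + 10.975, blended linearly by mass fraction; since VBN is linear in VBI_i = ln(ln(visc_i + 0.8)) and the fractions sum to 1, blend VBI directly: visc = exp(exp(VBI_blend)) - 0.8
VBI_1 = ln(ln(2.4 + 0.8)) = 0.151133
VBI_2 = ln(ln(773 + 0.8)) = 1.89481
VBI_blend = 0.39 * 0.151133 + 0.61 * 1.89481 = 1.21478
visc_blend = exp(exp(1.21478)) - 0.8 = 28.27

28.27 cSt


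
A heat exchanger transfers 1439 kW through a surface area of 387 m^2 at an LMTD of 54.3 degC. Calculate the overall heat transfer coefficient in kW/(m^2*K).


From Q = U*A*LMTD, U = Q / (A * LMTD)
U = 1439 / (387 * 54.3) = 1439 / 21014.1 = 0.06848

0.06848 kW/(m^2*K)


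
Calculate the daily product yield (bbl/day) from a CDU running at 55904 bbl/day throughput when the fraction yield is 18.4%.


Crude throughput = 55904 bbl/day
Fraction yield = 18.4%
yield = throughput * fraction / 100
yield = 55904 * 18.4 / 100 = 10286.336

10286.336 bbl/day


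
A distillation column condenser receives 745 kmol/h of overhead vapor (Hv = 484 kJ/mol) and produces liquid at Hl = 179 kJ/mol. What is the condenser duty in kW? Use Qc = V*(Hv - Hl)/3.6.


Qc = 745 * (484 - 179) / 3.6 = 745 * 305 / 3.6 = 63120

63120 kW


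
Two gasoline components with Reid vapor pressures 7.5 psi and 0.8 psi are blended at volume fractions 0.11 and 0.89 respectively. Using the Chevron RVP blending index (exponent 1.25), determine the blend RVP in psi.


Chevron index: RVP_blend = (sum xi*RVPi^1.25)^(1/1.25)
RVP^1.25 terms: 0.11 * 7.5^1.25 + 0.89 * 0.8^1.25 = 2.03864
RVP_blend = 2.03864^(1/1.25) = 1.768

1.768 psi


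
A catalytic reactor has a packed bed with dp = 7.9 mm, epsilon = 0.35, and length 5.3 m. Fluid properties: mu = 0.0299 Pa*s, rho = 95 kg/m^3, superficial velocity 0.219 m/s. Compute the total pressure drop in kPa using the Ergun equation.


dp = 7.9 mm = 0.0079 m
Viscous term = 150*0.0299*0.219*(1-0.35)^2 / (0.0079^2*0.35^3) = 155087
Inertial term = 1.75*95*0.219^2*(1-0.35) / (0.0079*0.35^3) = 15301.4
dP/L = 155087 + 15301.4 = 170388 Pa/m
dP = 170388 * 5.3 / 1000 = 903.1 kPa

903.1 kPa


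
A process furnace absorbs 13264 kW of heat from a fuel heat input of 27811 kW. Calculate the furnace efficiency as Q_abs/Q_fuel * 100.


Furnace efficiency = Q_absorbed / Q_fuel * 100
= 13264 / 27811 * 100 = 47.69

47.69 %


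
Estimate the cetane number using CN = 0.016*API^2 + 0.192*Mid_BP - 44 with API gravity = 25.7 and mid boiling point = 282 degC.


CN = 0.016 * 25.7^2 + 0.192 * 282 - 44
CN = 10.56784 + 54.144 - 44 = 20.71184

20.71184


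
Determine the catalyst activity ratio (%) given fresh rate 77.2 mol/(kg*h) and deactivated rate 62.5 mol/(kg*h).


Activity (%) = (rate_used / rate_fresh) * 100
rate_used = 62.5, rate_fresh = 77.2
= (62.5 / 77.2) * 100
= 0.8096 * 100 = 80.96

80.96 %


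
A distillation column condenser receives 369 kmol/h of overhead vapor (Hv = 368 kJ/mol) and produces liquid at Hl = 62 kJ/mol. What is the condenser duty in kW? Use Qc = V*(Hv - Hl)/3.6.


Qc = 369 * (368 - 62) / 3.6 = 369 * 306 / 3.6 = 31360

31360 kW


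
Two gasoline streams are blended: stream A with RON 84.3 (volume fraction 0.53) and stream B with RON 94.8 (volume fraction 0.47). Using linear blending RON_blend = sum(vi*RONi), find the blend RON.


Linear blending: RON_blend = sum(vi * RONi)
Contribution 1: 0.53 * 84.3 = 44.679
Contribution 2: 0.47 * 94.8 = 44.556
RON_blend = 44.679 + 44.556 = 89.235

89.235


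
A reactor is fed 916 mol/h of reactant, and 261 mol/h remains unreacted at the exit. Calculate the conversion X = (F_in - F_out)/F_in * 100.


X = (F_in - F_out) / F_in * 100
Moles reacted = 916 - 261 = 655
X = 655 / 916 * 100
= 0.7151 * 100
= 71.51 %

71.51 %


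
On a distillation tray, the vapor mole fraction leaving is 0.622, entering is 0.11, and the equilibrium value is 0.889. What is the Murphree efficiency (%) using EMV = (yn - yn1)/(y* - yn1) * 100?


Murphree vapor efficiency: EMV = (y_n - y_(n-1)) / (y*_n - y_(n-1)) * 100
EMV = (0.622 - 0.11) / (0.889 - 0.11) * 100 = 0.512 / 0.779 * 100 = 65.73

65.73 %


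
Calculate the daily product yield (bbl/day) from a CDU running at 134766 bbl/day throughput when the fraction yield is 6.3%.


Crude throughput = 134766 bbl/day
Fraction yield = 6.3%
yield = throughput * fraction / 100
yield = 134766 * 6.3 / 100 = 8490.258

8490.258 bbl/day


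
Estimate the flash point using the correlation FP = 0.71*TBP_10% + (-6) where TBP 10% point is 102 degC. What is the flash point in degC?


FP = 0.71 * 102 + (-6) = 66.42

66.42 degC


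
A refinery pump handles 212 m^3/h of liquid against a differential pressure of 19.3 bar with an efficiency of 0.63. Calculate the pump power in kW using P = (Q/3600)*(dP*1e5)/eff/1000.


Q = 212 / 3600 = 0.0588889 m^3/s
P = 0.0588889 * (19.3 * 1e5) / 0.63 / 1000 = 180.4

180.4 kW


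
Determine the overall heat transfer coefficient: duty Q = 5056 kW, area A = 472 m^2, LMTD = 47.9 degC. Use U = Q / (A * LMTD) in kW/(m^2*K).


From Q = U*A*LMTD, U = Q / (A * LMTD)
U = 5056 / (472 * 47.9) = 5056 / 22608.8 = 0.2236

0.2236 kW/(m^2*K)


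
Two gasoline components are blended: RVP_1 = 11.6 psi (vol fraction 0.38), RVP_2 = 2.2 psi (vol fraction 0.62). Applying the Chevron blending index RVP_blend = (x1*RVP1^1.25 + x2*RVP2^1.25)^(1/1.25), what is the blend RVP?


Chevron index: RVP_blend = (sum xi*RVPi^1.25)^(1/1.25)
RVP^1.25 terms: 0.38 * 11.6^1.25 + 0.62 * 2.2^1.25 = 9.79617
RVP_blend = 9.79617^(1/1.25) = 6.206

6.206 psi


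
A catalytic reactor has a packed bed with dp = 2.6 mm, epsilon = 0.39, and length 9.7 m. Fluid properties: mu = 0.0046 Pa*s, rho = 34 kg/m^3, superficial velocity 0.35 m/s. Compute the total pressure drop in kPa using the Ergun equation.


dp = 2.6 mm = 0.0026 m
Viscous term = 150*0.0046*0.35*(1-0.39)^2 / (0.0026^2*0.39^3) = 224097
Inertial term = 1.75*34*0.35^2*(1-0.39) / (0.0026*0.39^3) = 28828.1
dP/L = 224097 + 28828.1 = 252925 Pa/m
dP = 252925 * 9.7 / 1000 = 2453 kPa

2453 kPa


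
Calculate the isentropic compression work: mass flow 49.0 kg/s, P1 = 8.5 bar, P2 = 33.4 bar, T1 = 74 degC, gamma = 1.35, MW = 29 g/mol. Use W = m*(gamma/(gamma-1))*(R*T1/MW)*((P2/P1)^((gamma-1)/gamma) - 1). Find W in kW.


Isentropic work: W = m*(gamma/(gamma-1))*(R*T1/MW)*((P2/P1)^((gamma-1)/gamma) - 1)
T1 = 74 + 273.15 = 347.15 K
Pressure ratio = 33.4 / 8.5 = 3.92941
Exponent = (1.35 - 1)/1.35 = 0.259259
(P2/P1)^exp - 1 = 3.92941^0.259259 - 1 = 0.425886
W = 49.0 * 1.35 / 0.35 * 8.314 * 347.15 / 29 * 0.425886 = 8011

8011 kW


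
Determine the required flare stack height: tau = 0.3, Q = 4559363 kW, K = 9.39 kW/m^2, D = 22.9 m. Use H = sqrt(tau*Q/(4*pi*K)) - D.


tau*Q/(4*pi*K) = 0.3 * 4559363 / (4 * pi * 9.39) = 11591.8
sqrt(11591.8) = 107.665
H = 107.665 - 22.9 = 84.77

84.77 m


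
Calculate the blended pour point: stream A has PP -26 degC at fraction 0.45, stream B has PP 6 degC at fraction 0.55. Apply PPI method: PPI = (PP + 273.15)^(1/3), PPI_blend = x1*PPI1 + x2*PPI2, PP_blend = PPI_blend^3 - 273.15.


PPI_1 = (-26 + 273.15)^(1/3) = 6.275575
PPI_2 = (6 + 273.15)^(1/3) = 6.535506
PPI_blend = 0.45 * 6.275575 + 0.55 * 6.535506 = 6.418537
PP_blend = 6.418537^3 - 273.15 = 264.4284 - 273.15 = -8.72

-8.72 degC


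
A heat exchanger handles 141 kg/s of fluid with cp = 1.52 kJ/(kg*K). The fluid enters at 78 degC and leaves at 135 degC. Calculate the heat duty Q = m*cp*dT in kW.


Q = m_dot * cp * delta_T
delta_T = 135 - 78 = 57 K
Q = 141 * 1.52 * 57
= 214.32 * 57
= 12216.24 kW

12216.24 kW


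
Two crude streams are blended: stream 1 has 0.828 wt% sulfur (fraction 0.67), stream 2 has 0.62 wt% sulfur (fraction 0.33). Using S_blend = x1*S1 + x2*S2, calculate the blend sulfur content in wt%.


Linear sulfur blending: S_blend = x1*S1 + x2*S2
Contribution 1: 0.67 * 0.828 = 0.55476 wt%
Contribution 2: 0.33 * 0.62 = 0.2046 wt%
S_blend = 0.55476 + 0.2046 = 0.75936

0.75936 wt%


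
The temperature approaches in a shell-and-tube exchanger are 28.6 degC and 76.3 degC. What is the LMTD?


LMTD = (dT1 - dT2) / ln(dT1/dT2)
= (28.6 - 76.3) / ln(28.6 / 76.3) = -47.7 / -0.981266 = 48.61

48.61 degC


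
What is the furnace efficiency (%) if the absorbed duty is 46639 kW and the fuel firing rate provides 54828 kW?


Furnace efficiency = Q_absorbed / Q_fuel * 100
= 46639 / 54828 * 100 = 85.06

85.06 %


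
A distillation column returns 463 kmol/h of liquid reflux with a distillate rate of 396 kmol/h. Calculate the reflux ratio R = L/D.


Reflux ratio definition: R = L / D (liquid returned / distillate withdrawn)
L = 463 kmol/h, D = 396 kmol/h
R = 463 / 396 = 1.169

1.169


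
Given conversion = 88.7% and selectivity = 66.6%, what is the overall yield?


Overall yield = conversion (%) * selectivity (%) / 100
Conversion = 88.7%, Selectivity = 66.6%
Y = 88.7 * 66.6 / 100
= 59.0742 %

59.0742 %


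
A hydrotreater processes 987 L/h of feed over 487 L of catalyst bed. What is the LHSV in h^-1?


LHSV = volumetric feed rate / catalyst volume
= 987 L/h / 487 L
= 2.027 h^-1

2.027 h^-1


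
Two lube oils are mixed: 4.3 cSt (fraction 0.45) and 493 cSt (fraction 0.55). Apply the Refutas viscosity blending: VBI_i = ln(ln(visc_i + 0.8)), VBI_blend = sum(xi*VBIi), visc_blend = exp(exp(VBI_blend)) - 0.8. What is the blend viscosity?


Refutas method: VBN_i = 14.534*ln(ln(visc_i + 0.8)) + 10.975, blended linearly by mass fraction; since VBN is linear in VBI_i = ln(ln(visc_i + 0.8)) and the fractions sum to 1, blend VBI directly: visc = exp(exp(VBI_blend)) - 0.8
VBI_1 = ln(ln(4.3 + 0.8)) = 0.488114
VBI_2 = ln(ln(493 + 0.8)) = 1.82489
VBI_blend = 0.45 * 0.488114 + 0.55 * 1.82489 = 1.22334
visc_blend = exp(exp(1.22334)) - 0.8 = 29.12

29.12 cSt


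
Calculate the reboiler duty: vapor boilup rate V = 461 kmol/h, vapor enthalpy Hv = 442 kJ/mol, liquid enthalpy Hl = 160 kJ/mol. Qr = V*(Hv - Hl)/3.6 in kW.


Qr = 461 * (442 - 160) / 3.6 = 461 * 282 / 3.6 = 36110

36110 kW


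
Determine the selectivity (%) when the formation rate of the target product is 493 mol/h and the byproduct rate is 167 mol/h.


Selectivity = desired / (desired + undesired) * 100
Total products = 493 + 167 = 660 mol/h
S = 493 / 660 * 100
= 0.7470 * 100
= 74.70 %

74.70 %


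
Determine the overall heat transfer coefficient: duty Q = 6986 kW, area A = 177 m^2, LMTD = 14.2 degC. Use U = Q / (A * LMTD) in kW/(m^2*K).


From Q = U*A*LMTD, U = Q / (A * LMTD)
U = 6986 / (177 * 14.2) = 6986 / 2513.4 = 2.780

2.780 kW/(m^2*K)


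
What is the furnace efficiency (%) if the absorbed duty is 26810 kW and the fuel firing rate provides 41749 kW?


Furnace efficiency = Q_absorbed / Q_fuel * 100
= 26810 / 41749 * 100 = 64.22

64.22 %


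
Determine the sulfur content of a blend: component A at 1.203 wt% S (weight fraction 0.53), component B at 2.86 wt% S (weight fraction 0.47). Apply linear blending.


Linear sulfur blending: S_blend = x1*S1 + x2*S2
Contribution 1: 0.53 * 1.203 = 0.63759 wt%
Contribution 2: 0.47 * 2.86 = 1.3442 wt%
S_blend = 0.63759 + 1.3442 = 1.98179

1.98179 wt%


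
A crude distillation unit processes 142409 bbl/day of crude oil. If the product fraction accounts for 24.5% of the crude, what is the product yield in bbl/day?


Crude throughput = 142409 bbl/day
Fraction yield = 24.5%
yield = throughput * fraction / 100
yield = 142409 * 24.5 / 100 = 34890.205

34890.205 bbl/day


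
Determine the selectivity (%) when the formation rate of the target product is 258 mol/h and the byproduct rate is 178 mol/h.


Selectivity = desired / (desired + undesired) * 100
Total products = 258 + 178 = 436 mol/h
S = 258 / 436 * 100
= 0.5917 * 100
= 59.17 %

59.17 %


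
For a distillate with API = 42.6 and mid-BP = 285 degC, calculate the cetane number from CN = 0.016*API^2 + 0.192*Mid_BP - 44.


CN = 0.016 * 42.6^2 + 0.192 * 285 - 44
CN = 29.03616 + 54.72 - 44 = 39.75616

39.75616


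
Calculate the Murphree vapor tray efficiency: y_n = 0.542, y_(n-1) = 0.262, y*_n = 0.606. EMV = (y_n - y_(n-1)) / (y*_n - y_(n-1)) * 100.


Murphree vapor efficiency: EMV = (y_n - y_(n-1)) / (y*_n - y_(n-1)) * 100
EMV = (0.542 - 0.262) / (0.606 - 0.262) * 100 = 0.28 / 0.344 * 100 = 81.40

81.40 %


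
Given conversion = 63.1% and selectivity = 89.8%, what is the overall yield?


Overall yield = conversion (%) * selectivity (%) / 100
Conversion = 63.1%, Selectivity = 89.8%
Y = 63.1 * 89.8 / 100
= 56.6638 %

56.6638 %


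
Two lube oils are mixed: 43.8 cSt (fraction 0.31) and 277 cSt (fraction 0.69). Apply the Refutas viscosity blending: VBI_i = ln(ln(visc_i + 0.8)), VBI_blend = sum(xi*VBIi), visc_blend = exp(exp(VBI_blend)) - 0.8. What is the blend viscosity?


Refutas method: VBN_i = 14.534*ln(ln(visc_i + 0.8)) + 10.975, blended linearly by mass fraction; since VBN is linear in VBI_i = ln(ln(visc_i + 0.8)) and the fractions sum to 1, blend VBI directly: visc = exp(exp(VBI_blend)) - 0.8
VBI_1 = ln(ln(43.8 + 0.8)) = 1.3344
VBI_2 = ln(ln(277 + 0.8)) = 1.72756
VBI_blend = 0.31 * 1.3344 + 0.69 * 1.72756 = 1.60568
visc_blend = exp(exp(1.60568)) - 0.8 = 144.9

144.9 cSt


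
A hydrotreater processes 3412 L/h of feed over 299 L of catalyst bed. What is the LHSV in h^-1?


LHSV = volumetric feed rate / catalyst volume
= 3412 L/h / 299 L
= 11.41 h^-1

11.41 h^-1


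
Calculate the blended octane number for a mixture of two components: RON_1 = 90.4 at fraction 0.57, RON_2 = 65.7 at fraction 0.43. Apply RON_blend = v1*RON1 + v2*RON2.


Linear blending: RON_blend = sum(vi * RONi)
Contribution 1: 0.57 * 90.4 = 51.528
Contribution 2: 0.43 * 65.7 = 28.251
RON_blend = 51.528 + 28.251 = 79.779

79.779


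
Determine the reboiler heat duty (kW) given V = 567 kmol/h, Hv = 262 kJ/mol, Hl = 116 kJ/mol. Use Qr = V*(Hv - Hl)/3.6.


Qr = 567 * (262 - 116) / 3.6 = 567 * 146 / 3.6 = 23000

23000 kW


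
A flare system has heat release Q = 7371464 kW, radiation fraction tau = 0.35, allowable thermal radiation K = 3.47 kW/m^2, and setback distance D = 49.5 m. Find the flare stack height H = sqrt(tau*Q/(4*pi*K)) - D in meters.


tau*Q/(4*pi*K) = 0.35 * 7371464 / (4 * pi * 3.47) = 59167.4
sqrt(59167.4) = 243.243
H = 243.243 - 49.5 = 193.7

193.7 m


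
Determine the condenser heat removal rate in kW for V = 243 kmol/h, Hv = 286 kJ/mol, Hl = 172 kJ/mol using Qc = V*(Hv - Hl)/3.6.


Qc = 243 * (286 - 172) / 3.6 = 243 * 114 / 3.6 = 7695

7695 kW


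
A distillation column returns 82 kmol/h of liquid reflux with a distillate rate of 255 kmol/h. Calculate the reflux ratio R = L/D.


Reflux ratio definition: R = L / D (liquid returned / distillate withdrawn)
L = 82 kmol/h, D = 255 kmol/h
R = 82 / 255 = 0.3216

0.3216


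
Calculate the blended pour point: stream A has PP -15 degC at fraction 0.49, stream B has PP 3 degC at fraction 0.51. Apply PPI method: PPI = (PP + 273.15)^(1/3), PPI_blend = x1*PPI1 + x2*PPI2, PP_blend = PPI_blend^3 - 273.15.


PPI_1 = (-15 + 273.15)^(1/3) = 6.36733
PPI_2 = (3 + 273.15)^(1/3) = 6.512009
PPI_blend = 0.49 * 6.36733 + 0.51 * 6.512009 = 6.441116
PP_blend = 6.441116^3 - 273.15 = 267.2289 - 273.15 = -5.92

-5.92 degC


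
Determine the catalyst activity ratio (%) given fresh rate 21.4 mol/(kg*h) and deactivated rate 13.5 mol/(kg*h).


Activity (%) = (rate_used / rate_fresh) * 100
rate_used = 13.5, rate_fresh = 21.4
= (13.5 / 21.4) * 100
= 0.6308 * 100 = 63.08

63.08 %


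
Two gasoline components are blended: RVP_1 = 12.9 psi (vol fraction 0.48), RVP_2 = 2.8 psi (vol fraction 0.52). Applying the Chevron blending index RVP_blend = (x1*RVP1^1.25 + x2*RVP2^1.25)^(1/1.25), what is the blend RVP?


Chevron index: RVP_blend = (sum xi*RVPi^1.25)^(1/1.25)
RVP^1.25 terms: 0.48 * 12.9^1.25 + 0.52 * 2.8^1.25 = 13.6183
RVP_blend = 13.6183^(1/1.25) = 8.078

8.078 psi


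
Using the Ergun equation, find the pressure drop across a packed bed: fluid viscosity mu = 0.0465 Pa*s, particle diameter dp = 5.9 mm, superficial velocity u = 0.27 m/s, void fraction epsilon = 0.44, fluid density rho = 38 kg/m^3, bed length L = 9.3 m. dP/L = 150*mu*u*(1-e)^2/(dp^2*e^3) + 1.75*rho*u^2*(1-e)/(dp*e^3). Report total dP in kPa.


dp = 5.9 mm = 0.0059 m
Viscous term = 150*0.0465*0.27*(1-0.44)^2 / (0.0059^2*0.44^3) = 199169
Inertial term = 1.75*38*0.27^2*(1-0.44) / (0.0059*0.44^3) = 5401.66
dP/L = 199169 + 5401.66 = 204571 Pa/m
dP = 204571 * 9.3 / 1000 = 1903 kPa

1903 kPa


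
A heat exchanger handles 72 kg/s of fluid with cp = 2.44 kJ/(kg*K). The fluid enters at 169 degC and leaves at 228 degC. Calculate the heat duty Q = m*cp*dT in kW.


Q = m_dot * cp * delta_T
delta_T = 228 - 169 = 59 K
Q = 72 * 2.44 * 59
= 175.68 * 59
= 10365.12 kW

10365.12 kW


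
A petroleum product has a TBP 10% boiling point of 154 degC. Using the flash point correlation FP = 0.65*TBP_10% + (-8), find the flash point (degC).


FP = 0.65 * 154 + (-8) = 92.1

92.1 degC


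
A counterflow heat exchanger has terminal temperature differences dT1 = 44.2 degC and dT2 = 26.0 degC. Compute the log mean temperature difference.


LMTD = (dT1 - dT2) / ln(dT1/dT2)
= (44.2 - 26.0) / ln(44.2 / 26.0) = 18.2 / 0.530628 = 34.30

34.30 degC


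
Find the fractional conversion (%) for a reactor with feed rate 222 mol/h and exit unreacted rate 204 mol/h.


X = (F_in - F_out) / F_in * 100
Moles reacted = 222 - 204 = 18
X = 18 / 222 * 100
= 0.08108 * 100
= 8.108 %

8.108 %


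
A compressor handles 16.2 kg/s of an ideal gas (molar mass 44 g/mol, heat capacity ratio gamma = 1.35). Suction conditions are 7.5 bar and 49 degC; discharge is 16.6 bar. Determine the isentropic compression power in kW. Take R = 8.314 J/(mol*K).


Isentropic work: W = m*(gamma/(gamma-1))*(R*T1/MW)*((P2/P1)^((gamma-1)/gamma) - 1)
T1 = 49 + 273.15 = 322.15 K
Pressure ratio = 16.6 / 7.5 = 2.21333
Exponent = (1.35 - 1)/1.35 = 0.259259
(P2/P1)^exp - 1 = 2.21333^0.259259 - 1 = 0.22873
W = 16.2 * 1.35 / 0.35 * 8.314 * 322.15 / 44 * 0.22873 = 870.0

870.0 kW


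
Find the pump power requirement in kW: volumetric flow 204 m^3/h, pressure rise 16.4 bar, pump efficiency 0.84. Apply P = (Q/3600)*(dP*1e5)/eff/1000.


Q = 204 / 3600 = 0.0566667 m^3/s
P = 0.0566667 * (16.4 * 1e5) / 0.84 / 1000 = 110.6

110.6 kW


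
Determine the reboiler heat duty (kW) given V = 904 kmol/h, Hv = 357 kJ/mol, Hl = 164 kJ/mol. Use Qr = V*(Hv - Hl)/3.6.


Qr = 904 * (357 - 164) / 3.6 = 904 * 193 / 3.6 = 48460

48460 kW


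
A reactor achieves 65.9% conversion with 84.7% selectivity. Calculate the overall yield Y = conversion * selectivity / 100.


Overall yield = conversion (%) * selectivity (%) / 100
Conversion = 65.9%, Selectivity = 84.7%
Y = 65.9 * 84.7 / 100
= 55.8173 %

55.8173 %


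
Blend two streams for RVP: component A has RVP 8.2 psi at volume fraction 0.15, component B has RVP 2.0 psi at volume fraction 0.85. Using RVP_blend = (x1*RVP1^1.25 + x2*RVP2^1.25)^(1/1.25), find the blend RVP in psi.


Chevron index: RVP_blend = (sum xi*RVPi^1.25)^(1/1.25)
RVP^1.25 terms: 0.15 * 8.2^1.25 + 0.85 * 2.0^1.25 = 4.10307
RVP_blend = 4.10307^(1/1.25) = 3.094

3.094 psi


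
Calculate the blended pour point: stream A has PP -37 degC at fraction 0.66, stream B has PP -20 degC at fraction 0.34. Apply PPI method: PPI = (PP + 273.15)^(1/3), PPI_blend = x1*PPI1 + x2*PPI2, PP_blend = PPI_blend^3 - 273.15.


PPI_1 = (-37 + 273.15)^(1/3) = 6.181056
PPI_2 = (-20 + 273.15)^(1/3) = 6.325953
PPI_blend = 0.66 * 6.181056 + 0.34 * 6.325953 = 6.230321
PP_blend = 6.230321^3 - 273.15 = 241.8417 - 273.15 = -31.31

-31.31 degC


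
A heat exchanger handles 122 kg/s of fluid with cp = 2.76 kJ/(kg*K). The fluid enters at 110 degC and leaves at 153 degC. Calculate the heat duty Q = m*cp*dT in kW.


Q = m_dot * cp * delta_T
delta_T = 153 - 110 = 43 K
Q = 122 * 2.76 * 43
= 336.72 * 43
= 14478.96 kW

14478.96 kW


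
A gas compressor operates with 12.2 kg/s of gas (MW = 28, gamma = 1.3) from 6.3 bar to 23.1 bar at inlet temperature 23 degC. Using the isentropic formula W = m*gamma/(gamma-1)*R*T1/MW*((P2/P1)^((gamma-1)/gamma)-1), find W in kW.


Isentropic work: W = m*(gamma/(gamma-1))*(R*T1/MW)*((P2/P1)^((gamma-1)/gamma) - 1)
T1 = 23 + 273.15 = 296.15 K
Pressure ratio = 23.1 / 6.3 = 3.66667
Exponent = (1.3 - 1)/1.3 = 0.230769
(P2/P1)^exp - 1 = 3.66667^0.230769 - 1 = 0.349635
W = 12.2 * 1.3 / 0.3 * 8.314 * 296.15 / 28 * 0.349635 = 1625

1625 kW


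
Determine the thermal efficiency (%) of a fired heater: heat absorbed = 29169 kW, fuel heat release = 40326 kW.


Furnace efficiency = Q_absorbed / Q_fuel * 100
= 29169 / 40326 * 100 = 72.33

72.33 %


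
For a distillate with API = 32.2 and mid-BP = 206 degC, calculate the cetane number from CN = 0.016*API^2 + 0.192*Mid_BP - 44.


CN = 0.016 * 32.2^2 + 0.192 * 206 - 44
CN = 16.58944 + 39.552 - 44 = 12.14144

12.14144


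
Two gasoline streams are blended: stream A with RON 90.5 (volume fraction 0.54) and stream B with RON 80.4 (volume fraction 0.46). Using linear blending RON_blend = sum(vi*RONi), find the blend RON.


Linear blending: RON_blend = sum(vi * RONi)
Contribution 1: 0.54 * 90.5 = 48.87
Contribution 2: 0.46 * 80.4 = 36.984
RON_blend = 48.87 + 36.984 = 85.854

85.854


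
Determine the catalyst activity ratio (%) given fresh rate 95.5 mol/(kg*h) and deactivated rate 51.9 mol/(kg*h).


Activity (%) = (rate_used / rate_fresh) * 100
rate_used = 51.9, rate_fresh = 95.5
= (51.9 / 95.5) * 100
= 0.5435 * 100 = 54.35

54.35 %


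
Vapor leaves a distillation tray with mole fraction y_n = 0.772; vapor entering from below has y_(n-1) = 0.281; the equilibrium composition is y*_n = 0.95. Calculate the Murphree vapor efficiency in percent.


Murphree vapor efficiency: EMV = (y_n - y_(n-1)) / (y*_n - y_(n-1)) * 100
EMV = (0.772 - 0.281) / (0.95 - 0.281) * 100 = 0.491 / 0.669 * 100 = 73.39

73.39 %


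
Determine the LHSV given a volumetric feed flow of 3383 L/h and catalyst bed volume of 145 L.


LHSV = volumetric feed rate / catalyst volume
= 3383 L/h / 145 L
= 23.33 h^-1

23.33 h^-1


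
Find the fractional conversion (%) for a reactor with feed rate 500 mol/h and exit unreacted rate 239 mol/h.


X = (F_in - F_out) / F_in * 100
Moles reacted = 500 - 239 = 261
X = 261 / 500 * 100
= 0.5220 * 100
= 52.20 %

52.20 %


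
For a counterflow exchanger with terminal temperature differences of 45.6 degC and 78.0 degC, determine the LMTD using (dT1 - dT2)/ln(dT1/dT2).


LMTD = (dT1 - dT2) / ln(dT1/dT2)
= (45.6 - 78.0) / ln(45.6 / 78.0) = -32.4 / -0.536801 = 60.36

60.36 degC


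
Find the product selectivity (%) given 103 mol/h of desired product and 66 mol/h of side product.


Selectivity = desired / (desired + undesired) * 100
Total products = 103 + 66 = 169 mol/h
S = 103 / 169 * 100
= 0.6095 * 100
= 60.95 %

60.95 %


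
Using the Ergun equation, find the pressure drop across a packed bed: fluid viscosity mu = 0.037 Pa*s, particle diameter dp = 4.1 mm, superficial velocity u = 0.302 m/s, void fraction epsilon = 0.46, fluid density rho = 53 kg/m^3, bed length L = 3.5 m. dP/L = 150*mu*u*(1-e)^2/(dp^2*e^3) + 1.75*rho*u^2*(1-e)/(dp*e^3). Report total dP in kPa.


dp = 4.1 mm = 0.0041 m
Viscous term = 150*0.037*0.302*(1-0.46)^2 / (0.0041^2*0.46^3) = 298708
Inertial term = 1.75*53*0.302^2*(1-0.46) / (0.0041*0.46^3) = 11446.3
dP/L = 298708 + 11446.3 = 310154 Pa/m
dP = 310154 * 3.5 / 1000 = 1086 kPa

1086 kPa


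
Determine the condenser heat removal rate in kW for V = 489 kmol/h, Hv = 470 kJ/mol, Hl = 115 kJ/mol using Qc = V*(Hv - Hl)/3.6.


Qc = 489 * (470 - 115) / 3.6 = 489 * 355 / 3.6 = 48220

48220 kW


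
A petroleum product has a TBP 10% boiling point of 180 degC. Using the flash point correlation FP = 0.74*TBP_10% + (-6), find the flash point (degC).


FP = 0.74 * 180 + (-6) = 127.2

127.2 degC


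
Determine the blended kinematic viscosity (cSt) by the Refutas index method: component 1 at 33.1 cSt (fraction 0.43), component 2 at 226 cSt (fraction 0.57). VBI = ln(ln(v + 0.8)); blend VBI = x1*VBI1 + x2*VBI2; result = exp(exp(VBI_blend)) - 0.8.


Refutas method: VBN_i = 14.534*ln(ln(visc_i + 0.8)) + 10.975, blended linearly by mass fraction; since VBN is linear in VBI_i = ln(ln(visc_i + 0.8)) and the fractions sum to 1, blend VBI directly: visc = exp(exp(VBI_blend)) - 0.8
VBI_1 = ln(ln(33.1 + 0.8)) = 1.25943
VBI_2 = ln(ln(226 + 0.8)) = 1.69085
VBI_blend = 0.43 * 1.25943 + 0.57 * 1.69085 = 1.50534
visc_blend = exp(exp(1.50534)) - 0.8 = 89.73

89.73 cSt


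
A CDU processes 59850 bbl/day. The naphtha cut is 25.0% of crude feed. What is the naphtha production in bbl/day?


Crude throughput = 59850 bbl/day
Fraction yield = 25.0%
yield = throughput * fraction / 100
yield = 59850 * 25.0 / 100 = 14962.5

14962.5 bbl/day


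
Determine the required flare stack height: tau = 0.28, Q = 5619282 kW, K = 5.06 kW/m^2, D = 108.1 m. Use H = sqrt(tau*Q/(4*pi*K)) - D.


tau*Q/(4*pi*K) = 0.28 * 5619282 / (4 * pi * 5.06) = 24744.5
sqrt(24744.5) = 157.304
H = 157.304 - 108.1 = 49.20

49.20 m


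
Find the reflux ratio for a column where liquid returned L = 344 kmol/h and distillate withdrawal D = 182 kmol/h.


Reflux ratio definition: R = L / D (liquid returned / distillate withdrawn)
L = 344 kmol/h, D = 182 kmol/h
R = 344 / 182 = 1.890

1.890


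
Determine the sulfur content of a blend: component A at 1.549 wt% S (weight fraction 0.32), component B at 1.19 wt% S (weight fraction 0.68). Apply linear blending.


Linear sulfur blending: S_blend = x1*S1 + x2*S2
Contribution 1: 0.32 * 1.549 = 0.49568 wt%
Contribution 2: 0.68 * 1.19 = 0.8092 wt%
S_blend = 0.49568 + 0.8092 = 1.30488

1.30488 wt%


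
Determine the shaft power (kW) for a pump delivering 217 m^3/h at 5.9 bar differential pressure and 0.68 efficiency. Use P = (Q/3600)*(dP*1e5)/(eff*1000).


Q = 217 / 3600 = 0.0602778 m^3/s
P = 0.0602778 * (5.9 * 1e5) / 0.68 / 1000 = 52.30

52.30 kW


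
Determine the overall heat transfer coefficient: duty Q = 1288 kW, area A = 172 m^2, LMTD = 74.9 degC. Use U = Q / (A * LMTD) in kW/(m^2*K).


From Q = U*A*LMTD, U = Q / (A * LMTD)
U = 1288 / (172 * 74.9) = 1288 / 12882.8 = 0.09998

0.09998 kW/(m^2*K)


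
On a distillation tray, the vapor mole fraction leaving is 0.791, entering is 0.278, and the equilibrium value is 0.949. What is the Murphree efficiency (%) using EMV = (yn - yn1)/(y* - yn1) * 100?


Murphree vapor efficiency: EMV = (y_n - y_(n-1)) / (y*_n - y_(n-1)) * 100
EMV = (0.791 - 0.278) / (0.949 - 0.278) * 100 = 0.513 / 0.671 * 100 = 76.45

76.45 %


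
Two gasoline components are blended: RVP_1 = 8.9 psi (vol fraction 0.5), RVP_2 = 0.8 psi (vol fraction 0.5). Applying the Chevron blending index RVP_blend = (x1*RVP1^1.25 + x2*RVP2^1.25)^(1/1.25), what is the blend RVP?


Chevron index: RVP_blend = (sum xi*RVPi^1.25)^(1/1.25)
RVP^1.25 terms: 0.5 * 8.9^1.25 + 0.5 * 0.8^1.25 = 8.06442
RVP_blend = 8.06442^(1/1.25) = 5.312

5.312 psi


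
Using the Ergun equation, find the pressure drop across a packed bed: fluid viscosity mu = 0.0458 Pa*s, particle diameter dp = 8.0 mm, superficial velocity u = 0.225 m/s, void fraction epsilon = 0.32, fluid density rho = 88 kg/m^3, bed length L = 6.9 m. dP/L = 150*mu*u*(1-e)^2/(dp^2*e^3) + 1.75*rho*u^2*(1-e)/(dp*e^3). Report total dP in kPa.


dp = 8.0 mm = 0.008 m
Viscous term = 150*0.0458*0.225*(1-0.32)^2 / (0.008^2*0.32^3) = 340822
Inertial term = 1.75*88*0.225^2*(1-0.32) / (0.008*0.32^3) = 20223.4
dP/L = 340822 + 20223.4 = 361045 Pa/m
dP = 361045 * 6.9 / 1000 = 2491 kPa

2491 kPa


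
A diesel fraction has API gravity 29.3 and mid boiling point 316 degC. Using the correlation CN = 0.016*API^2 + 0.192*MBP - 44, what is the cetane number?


CN = 0.016 * 29.3^2 + 0.192 * 316 - 44
CN = 13.73584 + 60.672 - 44 = 30.40784

30.40784


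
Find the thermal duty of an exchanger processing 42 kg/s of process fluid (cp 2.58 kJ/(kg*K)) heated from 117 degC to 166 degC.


Q = m_dot * cp * delta_T
delta_T = 166 - 117 = 49 K
Q = 42 * 2.58 * 49
= 108.36 * 49
= 5309.64 kW

5309.64 kW


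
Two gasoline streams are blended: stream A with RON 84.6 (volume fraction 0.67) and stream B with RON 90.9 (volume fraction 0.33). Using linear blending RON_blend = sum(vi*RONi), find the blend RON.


Linear blending: RON_blend = sum(vi * RONi)
Contribution 1: 0.67 * 84.6 = 56.682
Contribution 2: 0.33 * 90.9 = 29.997
RON_blend = 56.682 + 29.997 = 86.679

86.679


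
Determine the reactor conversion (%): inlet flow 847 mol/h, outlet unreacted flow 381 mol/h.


X = (F_in - F_out) / F_in * 100
Moles reacted = 847 - 381 = 466
X = 466 / 847 * 100
= 0.5502 * 100
= 55.02 %

55.02 %


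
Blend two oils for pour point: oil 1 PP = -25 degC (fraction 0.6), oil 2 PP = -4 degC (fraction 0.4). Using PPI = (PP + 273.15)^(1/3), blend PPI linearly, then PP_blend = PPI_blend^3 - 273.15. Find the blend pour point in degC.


PPI_1 = (-25 + 273.15)^(1/3) = 6.284028
PPI_2 = (-4 + 273.15)^(1/3) = 6.456514
PPI_blend = 0.6 * 6.284028 + 0.4 * 6.456514 = 6.353022
PP_blend = 6.353022^3 - 273.15 = 256.4136 - 273.15 = -16.74

-16.74 degC


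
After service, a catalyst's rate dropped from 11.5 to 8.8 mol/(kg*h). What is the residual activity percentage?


Activity (%) = (rate_used / rate_fresh) * 100
rate_used = 8.8, rate_fresh = 11.5
= (8.8 / 11.5) * 100
= 0.7652 * 100 = 76.52

76.52 %


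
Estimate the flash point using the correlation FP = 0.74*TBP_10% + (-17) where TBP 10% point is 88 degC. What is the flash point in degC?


FP = 0.74 * 88 + (-17) = 48.12

48.12 degC


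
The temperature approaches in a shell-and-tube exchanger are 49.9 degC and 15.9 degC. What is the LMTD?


LMTD = (dT1 - dT2) / ln(dT1/dT2)
= (49.9 - 15.9) / ln(49.9 / 15.9) = 34 / 1.1437 = 29.73

29.73 degC


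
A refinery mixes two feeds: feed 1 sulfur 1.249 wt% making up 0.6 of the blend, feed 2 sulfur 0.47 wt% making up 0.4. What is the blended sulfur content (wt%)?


Linear sulfur blending: S_blend = x1*S1 + x2*S2
Contribution 1: 0.6 * 1.249 = 0.7494 wt%
Contribution 2: 0.4 * 0.47 = 0.188 wt%
S_blend = 0.7494 + 0.188 = 0.9374

0.9374 wt%
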